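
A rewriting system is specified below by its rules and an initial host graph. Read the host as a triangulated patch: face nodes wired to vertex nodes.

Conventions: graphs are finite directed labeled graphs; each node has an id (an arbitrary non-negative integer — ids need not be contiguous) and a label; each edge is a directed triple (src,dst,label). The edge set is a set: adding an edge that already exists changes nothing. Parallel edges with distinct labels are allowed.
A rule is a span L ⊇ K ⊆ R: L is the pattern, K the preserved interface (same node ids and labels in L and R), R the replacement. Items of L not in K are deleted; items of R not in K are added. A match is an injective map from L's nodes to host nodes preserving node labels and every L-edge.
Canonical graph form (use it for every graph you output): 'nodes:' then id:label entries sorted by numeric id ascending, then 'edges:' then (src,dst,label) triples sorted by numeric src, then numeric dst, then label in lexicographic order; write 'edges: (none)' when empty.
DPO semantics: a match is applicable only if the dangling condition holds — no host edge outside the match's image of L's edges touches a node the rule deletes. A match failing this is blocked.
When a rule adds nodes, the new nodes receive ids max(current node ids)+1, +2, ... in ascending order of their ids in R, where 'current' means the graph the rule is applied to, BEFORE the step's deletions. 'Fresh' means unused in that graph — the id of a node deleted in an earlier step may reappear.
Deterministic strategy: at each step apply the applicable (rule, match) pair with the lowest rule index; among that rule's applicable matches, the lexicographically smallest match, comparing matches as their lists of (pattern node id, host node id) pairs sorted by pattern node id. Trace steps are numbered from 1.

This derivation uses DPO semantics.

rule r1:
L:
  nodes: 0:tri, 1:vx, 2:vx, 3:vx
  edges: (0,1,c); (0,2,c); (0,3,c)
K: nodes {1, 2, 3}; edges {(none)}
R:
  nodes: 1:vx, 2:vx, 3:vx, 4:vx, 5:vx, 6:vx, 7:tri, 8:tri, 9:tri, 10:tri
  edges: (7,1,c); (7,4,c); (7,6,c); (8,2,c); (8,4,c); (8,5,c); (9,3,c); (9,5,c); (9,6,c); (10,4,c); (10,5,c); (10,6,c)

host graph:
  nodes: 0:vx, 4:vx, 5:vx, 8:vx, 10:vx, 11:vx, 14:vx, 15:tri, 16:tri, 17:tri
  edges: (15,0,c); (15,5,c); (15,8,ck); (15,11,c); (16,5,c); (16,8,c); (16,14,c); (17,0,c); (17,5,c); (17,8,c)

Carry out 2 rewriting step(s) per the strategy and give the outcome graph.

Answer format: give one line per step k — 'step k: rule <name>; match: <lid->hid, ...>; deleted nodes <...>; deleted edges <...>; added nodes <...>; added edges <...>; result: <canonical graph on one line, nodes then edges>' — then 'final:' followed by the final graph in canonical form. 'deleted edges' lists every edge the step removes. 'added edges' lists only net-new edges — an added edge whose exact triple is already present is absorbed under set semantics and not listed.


step 1: rule r1; match: 0->16, 1->5, 2->8, 3->14; deleted nodes 16; deleted edges (16,5,c); (16,8,c); (16,14,c); added nodes 18, 19, 20, 21, 22, 23, 24; added edges (21,5,c); (21,18,c); (21,20,c); (22,8,c); (22,18,c); (22,19,c); (23,14,c); (23,19,c); (23,20,c); (24,18,c); (24,19,c); (24,20,c); result: nodes: 0:vx, 4:vx, 5:vx, 8:vx, 10:vx, 11:vx, 14:vx, 15:tri, 17:tri, 18:vx, 19:vx, 20:vx, 21:tri, 22:tri, 23:tri, 24:tri edges: (15,0,c); (15,5,c); (15,8,ck); (15,11,c); (17,0,c); (17,5,c); (17,8,c); (21,5,c); (21,18,c); (21,20,c); (22,8,c); (22,18,c); (22,19,c); (23,14,c); (23,19,c); (23,20,c); (24,18,c); (24,19,c); (24,20,c)
step 2: rule r1; match: 0->17, 1->0, 2->5, 3->8; deleted nodes 17; deleted edges (17,0,c); (17,5,c); (17,8,c); added nodes 25, 26, 27, 28, 29, 30, 31; added edges (28,0,c); (28,25,c); (28,27,c); (29,5,c); (29,25,c); (29,26,c); (30,8,c); (30,26,c); (30,27,c); (31,25,c); (31,26,c); (31,27,c); result: nodes: 0:vx, 4:vx, 5:vx, 8:vx, 10:vx, 11:vx, 14:vx, 15:tri, 18:vx, 19:vx, 20:vx, 21:tri, 22:tri, 23:tri, 24:tri, 25:vx, 26:vx, 27:vx, 28:tri, 29:tri, 30:tri, 31:tri edges: (15,0,c); (15,5,c); (15,8,ck); (15,11,c); (21,5,c); (21,18,c); (21,20,c); (22,8,c); (22,18,c); (22,19,c); (23,14,c); (23,19,c); (23,20,c); (24,18,c); (24,19,c); (24,20,c); (28,0,c); (28,25,c); (28,27,c); (29,5,c); (29,25,c); (29,26,c); (30,8,c); (30,26,c); (30,27,c); (31,25,c); (31,26,c); (31,27,c)
final:
nodes: 0:vx, 4:vx, 5:vx, 8:vx, 10:vx, 11:vx, 14:vx, 15:tri, 18:vx, 19:vx, 20:vx, 21:tri, 22:tri, 23:tri, 24:tri, 25:vx, 26:vx, 27:vx, 28:tri, 29:tri, 30:tri, 31:tri
edges: (15,0,c); (15,5,c); (15,8,ck); (15,11,c); (21,5,c); (21,18,c); (21,20,c); (22,8,c); (22,18,c); (22,19,c); (23,14,c); (23,19,c); (23,20,c); (24,18,c); (24,19,c); (24,20,c); (28,0,c); (28,25,c); (28,27,c); (29,5,c); (29,25,c); (29,26,c); (30,8,c); (30,26,c); (30,27,c); (31,25,c); (31,26,c); (31,27,c)


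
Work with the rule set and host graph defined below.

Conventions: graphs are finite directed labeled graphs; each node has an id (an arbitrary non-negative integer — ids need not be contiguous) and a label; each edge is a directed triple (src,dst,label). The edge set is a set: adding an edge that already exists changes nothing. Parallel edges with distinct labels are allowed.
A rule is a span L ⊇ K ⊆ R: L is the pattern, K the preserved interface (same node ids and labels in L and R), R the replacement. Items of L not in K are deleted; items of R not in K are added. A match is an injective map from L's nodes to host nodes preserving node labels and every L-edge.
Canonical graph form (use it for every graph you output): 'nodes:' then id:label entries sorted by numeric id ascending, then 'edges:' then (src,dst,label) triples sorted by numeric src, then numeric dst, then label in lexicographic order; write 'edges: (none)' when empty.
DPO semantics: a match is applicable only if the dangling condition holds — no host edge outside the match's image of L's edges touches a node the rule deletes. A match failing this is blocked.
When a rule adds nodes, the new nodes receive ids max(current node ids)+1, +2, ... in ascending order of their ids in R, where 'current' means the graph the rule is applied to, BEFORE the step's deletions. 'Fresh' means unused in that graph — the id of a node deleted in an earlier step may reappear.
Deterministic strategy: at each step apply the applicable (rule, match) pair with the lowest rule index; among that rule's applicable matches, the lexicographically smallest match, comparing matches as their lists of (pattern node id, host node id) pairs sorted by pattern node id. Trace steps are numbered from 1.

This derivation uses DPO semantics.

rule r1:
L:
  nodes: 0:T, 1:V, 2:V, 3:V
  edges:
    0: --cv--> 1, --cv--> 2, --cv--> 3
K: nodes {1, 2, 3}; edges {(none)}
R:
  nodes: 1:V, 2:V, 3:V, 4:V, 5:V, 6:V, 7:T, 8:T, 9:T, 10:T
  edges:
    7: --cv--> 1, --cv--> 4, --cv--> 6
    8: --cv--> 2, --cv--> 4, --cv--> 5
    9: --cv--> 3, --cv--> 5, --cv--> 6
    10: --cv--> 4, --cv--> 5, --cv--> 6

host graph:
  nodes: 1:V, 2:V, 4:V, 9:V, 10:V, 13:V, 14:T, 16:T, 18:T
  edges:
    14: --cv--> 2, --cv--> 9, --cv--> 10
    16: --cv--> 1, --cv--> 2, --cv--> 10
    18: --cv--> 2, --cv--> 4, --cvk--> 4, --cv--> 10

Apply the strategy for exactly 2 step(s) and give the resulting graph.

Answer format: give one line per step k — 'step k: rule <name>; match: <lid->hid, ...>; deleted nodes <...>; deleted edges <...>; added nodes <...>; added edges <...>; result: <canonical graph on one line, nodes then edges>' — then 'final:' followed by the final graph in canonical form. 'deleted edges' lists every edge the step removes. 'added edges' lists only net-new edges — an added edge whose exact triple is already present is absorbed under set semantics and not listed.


step 1: rule r1; match: 0->14, 1->2, 2->9, 3->10; deleted nodes 14; deleted edges (14,2,cv); (14,9,cv); (14,10,cv); added nodes 19, 20, 21, 22, 23, 24, 25; added edges (22,2,cv); (22,19,cv); (22,21,cv); (23,9,cv); (23,19,cv); (23,20,cv); (24,10,cv); (24,20,cv); (24,21,cv); (25,19,cv); (25,20,cv); (25,21,cv); result: nodes: 1:V, 2:V, 4:V, 9:V, 10:V, 13:V, 16:T, 18:T, 19:V, 20:V, 21:V, 22:T, 23:T, 24:T, 25:T edges: (16,1,cv); (16,2,cv); (16,10,cv); (18,2,cv); (18,4,cv); (18,4,cvk); (18,10,cv); (22,2,cv); (22,19,cv); (22,21,cv); (23,9,cv); (23,19,cv); (23,20,cv); (24,10,cv); (24,20,cv); (24,21,cv); (25,19,cv); (25,20,cv); (25,21,cv)
step 2: rule r1; match: 0->16, 1->1, 2->2, 3->10; deleted nodes 16; deleted edges (16,1,cv); (16,2,cv); (16,10,cv); added nodes 26, 27, 28, 29, 30, 31, 32; added edges (29,1,cv); (29,26,cv); (29,28,cv); (30,2,cv); (30,26,cv); (30,27,cv); (31,10,cv); (31,27,cv); (31,28,cv); (32,26,cv); (32,27,cv); (32,28,cv); result: nodes: 1:V, 2:V, 4:V, 9:V, 10:V, 13:V, 18:T, 19:V, 20:V, 21:V, 22:T, 23:T, 24:T, 25:T, 26:V, 27:V, 28:V, 29:T, 30:T, 31:T, 32:T edges: (18,2,cv); (18,4,cv); (18,4,cvk); (18,10,cv); (22,2,cv); (22,19,cv); (22,21,cv); (23,9,cv); (23,19,cv); (23,20,cv); (24,10,cv); (24,20,cv); (24,21,cv); (25,19,cv); (25,20,cv); (25,21,cv); (29,1,cv); (29,26,cv); (29,28,cv); (30,2,cv); (30,26,cv); (30,27,cv); (31,10,cv); (31,27,cv); (31,28,cv); (32,26,cv); (32,27,cv); (32,28,cv)
final:
nodes: 1:V, 2:V, 4:V, 9:V, 10:V, 13:V, 18:T, 19:V, 20:V, 21:V, 22:T, 23:T, 24:T, 25:T, 26:V, 27:V, 28:V, 29:T, 30:T, 31:T, 32:T
edges: (18,2,cv); (18,4,cv); (18,4,cvk); (18,10,cv); (22,2,cv); (22,19,cv); (22,21,cv); (23,9,cv); (23,19,cv); (23,20,cv); (24,10,cv); (24,20,cv); (24,21,cv); (25,19,cv); (25,20,cv); (25,21,cv); (29,1,cv); (29,26,cv); (29,28,cv); (30,2,cv); (30,26,cv); (30,27,cv); (31,10,cv); (31,27,cv); (31,28,cv); (32,26,cv); (32,27,cv); (32,28,cv)


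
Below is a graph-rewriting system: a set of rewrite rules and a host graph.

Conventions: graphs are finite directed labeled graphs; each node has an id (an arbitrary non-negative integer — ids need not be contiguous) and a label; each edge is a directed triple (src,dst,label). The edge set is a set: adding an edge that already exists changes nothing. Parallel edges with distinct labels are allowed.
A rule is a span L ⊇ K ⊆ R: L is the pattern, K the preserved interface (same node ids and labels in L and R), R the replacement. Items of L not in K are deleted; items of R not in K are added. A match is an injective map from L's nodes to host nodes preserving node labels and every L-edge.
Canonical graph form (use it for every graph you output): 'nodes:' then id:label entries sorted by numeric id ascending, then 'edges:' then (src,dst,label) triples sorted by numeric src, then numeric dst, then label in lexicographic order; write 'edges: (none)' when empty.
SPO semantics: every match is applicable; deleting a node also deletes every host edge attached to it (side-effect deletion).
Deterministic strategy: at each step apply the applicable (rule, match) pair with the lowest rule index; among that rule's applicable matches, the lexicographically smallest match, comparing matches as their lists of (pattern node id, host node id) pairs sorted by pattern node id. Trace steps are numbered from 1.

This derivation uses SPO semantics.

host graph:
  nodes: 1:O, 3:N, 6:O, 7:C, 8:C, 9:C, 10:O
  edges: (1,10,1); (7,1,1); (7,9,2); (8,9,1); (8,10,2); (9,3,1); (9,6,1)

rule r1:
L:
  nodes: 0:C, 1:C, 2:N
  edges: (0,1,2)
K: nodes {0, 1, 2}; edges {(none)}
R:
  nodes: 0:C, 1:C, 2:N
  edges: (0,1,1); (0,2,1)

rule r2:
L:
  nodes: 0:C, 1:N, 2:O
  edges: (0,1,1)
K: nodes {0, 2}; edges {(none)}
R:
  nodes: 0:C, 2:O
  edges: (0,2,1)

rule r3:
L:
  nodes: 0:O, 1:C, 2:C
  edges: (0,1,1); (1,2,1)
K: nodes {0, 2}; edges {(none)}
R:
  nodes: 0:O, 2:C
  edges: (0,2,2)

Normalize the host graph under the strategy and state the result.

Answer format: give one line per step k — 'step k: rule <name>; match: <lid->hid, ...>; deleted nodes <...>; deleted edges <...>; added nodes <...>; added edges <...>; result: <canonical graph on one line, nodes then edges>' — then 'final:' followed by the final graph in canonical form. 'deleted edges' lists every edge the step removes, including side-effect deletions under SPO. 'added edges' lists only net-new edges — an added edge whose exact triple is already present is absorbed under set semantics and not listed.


step 1: rule r1; match: 0->7, 1->9, 2->3; deleted nodes (none); deleted edges (7,9,2); added nodes (none); added edges (7,3,1); (7,9,1); result: nodes: 1:O, 3:N, 6:O, 7:C, 8:C, 9:C, 10:O edges: (1,10,1); (7,1,1); (7,3,1); (7,9,1); (8,9,1); (8,10,2); (9,3,1); (9,6,1)
step 2: rule r2; match: 0->7, 1->3, 2->1; deleted nodes 3; deleted edges (7,3,1); (9,3,1); added nodes (none); added edges (none); result: nodes: 1:O, 6:O, 7:C, 8:C, 9:C, 10:O edges: (1,10,1); (7,1,1); (7,9,1); (8,9,1); (8,10,2); (9,6,1)
final:
nodes: 1:O, 6:O, 7:C, 8:C, 9:C, 10:O
edges: (1,10,1); (7,1,1); (7,9,1); (8,9,1); (8,10,2); (9,6,1)


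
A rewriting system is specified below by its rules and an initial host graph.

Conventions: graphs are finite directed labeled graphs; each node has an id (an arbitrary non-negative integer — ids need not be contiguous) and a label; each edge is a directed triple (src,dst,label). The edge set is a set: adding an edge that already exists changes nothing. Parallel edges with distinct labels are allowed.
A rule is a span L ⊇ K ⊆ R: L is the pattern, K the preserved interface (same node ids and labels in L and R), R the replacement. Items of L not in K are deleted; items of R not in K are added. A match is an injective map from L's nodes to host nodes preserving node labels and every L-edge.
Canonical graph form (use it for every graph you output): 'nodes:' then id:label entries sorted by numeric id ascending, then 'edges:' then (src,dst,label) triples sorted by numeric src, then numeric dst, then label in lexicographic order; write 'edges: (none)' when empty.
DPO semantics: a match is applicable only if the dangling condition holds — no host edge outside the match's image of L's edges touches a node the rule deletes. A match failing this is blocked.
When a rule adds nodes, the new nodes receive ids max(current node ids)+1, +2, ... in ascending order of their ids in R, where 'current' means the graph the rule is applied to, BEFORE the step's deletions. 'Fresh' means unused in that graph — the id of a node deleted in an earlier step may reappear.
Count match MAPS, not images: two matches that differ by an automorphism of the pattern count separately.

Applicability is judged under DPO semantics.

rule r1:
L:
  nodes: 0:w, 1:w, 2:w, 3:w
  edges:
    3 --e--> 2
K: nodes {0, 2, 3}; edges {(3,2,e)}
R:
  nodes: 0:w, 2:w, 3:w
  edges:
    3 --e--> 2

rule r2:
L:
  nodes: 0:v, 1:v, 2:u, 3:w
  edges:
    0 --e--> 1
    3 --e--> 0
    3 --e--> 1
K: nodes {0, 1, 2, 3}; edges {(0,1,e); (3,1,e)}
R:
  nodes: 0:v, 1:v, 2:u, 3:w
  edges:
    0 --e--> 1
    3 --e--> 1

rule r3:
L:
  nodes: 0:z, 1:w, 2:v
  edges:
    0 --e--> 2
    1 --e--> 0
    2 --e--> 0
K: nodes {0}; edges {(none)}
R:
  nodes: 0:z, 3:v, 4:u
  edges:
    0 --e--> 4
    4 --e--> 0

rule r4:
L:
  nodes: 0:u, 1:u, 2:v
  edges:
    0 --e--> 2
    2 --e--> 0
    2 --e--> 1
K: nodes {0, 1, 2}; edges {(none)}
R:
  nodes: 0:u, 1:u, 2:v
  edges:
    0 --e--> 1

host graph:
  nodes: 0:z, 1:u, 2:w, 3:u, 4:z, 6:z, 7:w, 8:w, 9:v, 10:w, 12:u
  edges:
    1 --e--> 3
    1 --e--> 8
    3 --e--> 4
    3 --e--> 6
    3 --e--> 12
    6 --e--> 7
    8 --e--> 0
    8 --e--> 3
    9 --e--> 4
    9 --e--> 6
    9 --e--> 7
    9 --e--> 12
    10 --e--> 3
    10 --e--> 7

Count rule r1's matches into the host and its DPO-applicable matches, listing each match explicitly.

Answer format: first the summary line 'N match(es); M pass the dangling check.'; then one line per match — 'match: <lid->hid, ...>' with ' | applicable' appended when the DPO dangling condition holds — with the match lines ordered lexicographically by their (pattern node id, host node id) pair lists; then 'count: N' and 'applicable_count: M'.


2 match(es); 1 pass the dangling check.
match: 0->2, 1->8, 2->7, 3->10
match: 0->8, 1->2, 2->7, 3->10 | applicable
count: 2
applicable_count: 1


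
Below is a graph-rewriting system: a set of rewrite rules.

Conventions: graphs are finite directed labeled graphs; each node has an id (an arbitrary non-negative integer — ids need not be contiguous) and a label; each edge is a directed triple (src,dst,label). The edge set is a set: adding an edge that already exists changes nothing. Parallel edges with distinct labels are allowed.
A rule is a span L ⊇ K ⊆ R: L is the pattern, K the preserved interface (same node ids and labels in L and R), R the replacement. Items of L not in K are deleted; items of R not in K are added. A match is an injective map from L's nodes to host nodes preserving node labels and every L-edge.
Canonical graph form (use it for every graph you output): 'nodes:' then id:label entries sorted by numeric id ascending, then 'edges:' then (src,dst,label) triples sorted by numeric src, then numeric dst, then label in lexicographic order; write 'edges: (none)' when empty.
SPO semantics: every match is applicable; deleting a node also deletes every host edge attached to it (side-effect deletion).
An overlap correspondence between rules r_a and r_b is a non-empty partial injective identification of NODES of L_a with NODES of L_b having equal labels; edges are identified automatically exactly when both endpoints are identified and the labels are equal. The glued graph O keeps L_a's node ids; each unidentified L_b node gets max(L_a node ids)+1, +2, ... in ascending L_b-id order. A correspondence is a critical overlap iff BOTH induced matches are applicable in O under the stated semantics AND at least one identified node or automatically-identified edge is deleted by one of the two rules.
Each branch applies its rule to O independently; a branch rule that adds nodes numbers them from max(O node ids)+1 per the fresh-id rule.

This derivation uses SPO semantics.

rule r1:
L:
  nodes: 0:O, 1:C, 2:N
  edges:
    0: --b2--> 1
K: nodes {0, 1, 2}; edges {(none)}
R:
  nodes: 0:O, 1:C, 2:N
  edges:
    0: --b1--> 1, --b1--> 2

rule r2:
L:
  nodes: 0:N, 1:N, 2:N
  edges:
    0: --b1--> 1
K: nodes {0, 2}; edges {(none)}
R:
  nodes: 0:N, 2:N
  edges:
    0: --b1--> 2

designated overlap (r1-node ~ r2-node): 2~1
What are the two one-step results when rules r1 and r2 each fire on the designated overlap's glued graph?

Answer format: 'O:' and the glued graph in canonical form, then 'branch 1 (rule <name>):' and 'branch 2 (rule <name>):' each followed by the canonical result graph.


O:
nodes: 0:O, 1:C, 2:N, 3:N, 4:N
edges: (0,1,b2); (3,2,b1)
branch 1 (rule r1):
nodes: 0:O, 1:C, 2:N, 3:N, 4:N
edges: (0,1,b1); (0,2,b1); (3,2,b1)
branch 2 (rule r2):
nodes: 0:O, 1:C, 3:N, 4:N
edges: (0,1,b2); (3,4,b1)


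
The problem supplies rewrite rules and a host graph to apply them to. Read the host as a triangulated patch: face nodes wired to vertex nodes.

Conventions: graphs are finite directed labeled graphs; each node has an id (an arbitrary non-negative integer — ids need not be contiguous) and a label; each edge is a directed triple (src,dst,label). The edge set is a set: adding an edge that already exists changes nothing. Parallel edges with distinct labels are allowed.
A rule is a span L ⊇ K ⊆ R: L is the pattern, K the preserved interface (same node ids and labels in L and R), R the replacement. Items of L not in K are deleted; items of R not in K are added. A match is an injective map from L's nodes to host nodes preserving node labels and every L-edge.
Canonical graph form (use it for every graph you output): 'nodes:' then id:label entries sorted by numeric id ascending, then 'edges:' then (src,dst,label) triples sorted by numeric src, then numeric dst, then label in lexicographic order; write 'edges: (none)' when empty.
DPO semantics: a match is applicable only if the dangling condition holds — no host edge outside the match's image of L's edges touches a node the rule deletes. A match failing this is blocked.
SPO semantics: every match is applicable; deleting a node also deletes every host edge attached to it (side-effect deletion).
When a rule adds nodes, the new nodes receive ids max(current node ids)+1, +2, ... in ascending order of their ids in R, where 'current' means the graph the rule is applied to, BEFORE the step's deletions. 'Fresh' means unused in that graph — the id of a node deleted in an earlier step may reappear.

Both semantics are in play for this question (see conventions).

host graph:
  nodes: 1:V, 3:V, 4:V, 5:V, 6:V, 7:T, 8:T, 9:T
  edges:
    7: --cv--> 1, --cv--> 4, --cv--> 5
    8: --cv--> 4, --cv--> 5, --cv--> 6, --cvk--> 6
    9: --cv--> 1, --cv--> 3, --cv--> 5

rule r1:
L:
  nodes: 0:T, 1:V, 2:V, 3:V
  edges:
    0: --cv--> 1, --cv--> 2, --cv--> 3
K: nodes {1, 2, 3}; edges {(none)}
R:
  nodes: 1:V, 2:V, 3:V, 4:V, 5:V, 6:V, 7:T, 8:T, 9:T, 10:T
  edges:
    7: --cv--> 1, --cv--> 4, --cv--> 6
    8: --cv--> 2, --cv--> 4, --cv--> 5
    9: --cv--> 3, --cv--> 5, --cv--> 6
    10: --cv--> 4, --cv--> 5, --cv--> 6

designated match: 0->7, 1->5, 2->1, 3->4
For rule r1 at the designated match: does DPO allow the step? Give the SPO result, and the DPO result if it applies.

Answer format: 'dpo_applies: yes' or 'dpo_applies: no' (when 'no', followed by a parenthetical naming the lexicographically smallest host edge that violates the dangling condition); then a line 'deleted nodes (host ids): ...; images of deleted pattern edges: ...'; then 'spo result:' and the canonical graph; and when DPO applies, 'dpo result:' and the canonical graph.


dpo_applies: yes
deleted nodes (host ids): 7; images of deleted pattern edges: (7,1,cv); (7,4,cv); (7,5,cv)
spo result:
nodes: 1:V, 3:V, 4:V, 5:V, 6:V, 8:T, 9:T, 10:V, 11:V, 12:V, 13:T, 14:T, 15:T, 16:T
edges: (8,4,cv); (8,5,cv); (8,6,cv); (8,6,cvk); (9,1,cv); (9,3,cv); (9,5,cv); (13,5,cv); (13,10,cv); (13,12,cv); (14,1,cv); (14,10,cv); (14,11,cv); (15,4,cv); (15,11,cv); (15,12,cv); (16,10,cv); (16,11,cv); (16,12,cv)
dpo result:
nodes: 1:V, 3:V, 4:V, 5:V, 6:V, 8:T, 9:T, 10:V, 11:V, 12:V, 13:T, 14:T, 15:T, 16:T
edges: (8,4,cv); (8,5,cv); (8,6,cv); (8,6,cvk); (9,1,cv); (9,3,cv); (9,5,cv); (13,5,cv); (13,10,cv); (13,12,cv); (14,1,cv); (14,10,cv); (14,11,cv); (15,4,cv); (15,11,cv); (15,12,cv); (16,10,cv); (16,11,cv); (16,12,cv)


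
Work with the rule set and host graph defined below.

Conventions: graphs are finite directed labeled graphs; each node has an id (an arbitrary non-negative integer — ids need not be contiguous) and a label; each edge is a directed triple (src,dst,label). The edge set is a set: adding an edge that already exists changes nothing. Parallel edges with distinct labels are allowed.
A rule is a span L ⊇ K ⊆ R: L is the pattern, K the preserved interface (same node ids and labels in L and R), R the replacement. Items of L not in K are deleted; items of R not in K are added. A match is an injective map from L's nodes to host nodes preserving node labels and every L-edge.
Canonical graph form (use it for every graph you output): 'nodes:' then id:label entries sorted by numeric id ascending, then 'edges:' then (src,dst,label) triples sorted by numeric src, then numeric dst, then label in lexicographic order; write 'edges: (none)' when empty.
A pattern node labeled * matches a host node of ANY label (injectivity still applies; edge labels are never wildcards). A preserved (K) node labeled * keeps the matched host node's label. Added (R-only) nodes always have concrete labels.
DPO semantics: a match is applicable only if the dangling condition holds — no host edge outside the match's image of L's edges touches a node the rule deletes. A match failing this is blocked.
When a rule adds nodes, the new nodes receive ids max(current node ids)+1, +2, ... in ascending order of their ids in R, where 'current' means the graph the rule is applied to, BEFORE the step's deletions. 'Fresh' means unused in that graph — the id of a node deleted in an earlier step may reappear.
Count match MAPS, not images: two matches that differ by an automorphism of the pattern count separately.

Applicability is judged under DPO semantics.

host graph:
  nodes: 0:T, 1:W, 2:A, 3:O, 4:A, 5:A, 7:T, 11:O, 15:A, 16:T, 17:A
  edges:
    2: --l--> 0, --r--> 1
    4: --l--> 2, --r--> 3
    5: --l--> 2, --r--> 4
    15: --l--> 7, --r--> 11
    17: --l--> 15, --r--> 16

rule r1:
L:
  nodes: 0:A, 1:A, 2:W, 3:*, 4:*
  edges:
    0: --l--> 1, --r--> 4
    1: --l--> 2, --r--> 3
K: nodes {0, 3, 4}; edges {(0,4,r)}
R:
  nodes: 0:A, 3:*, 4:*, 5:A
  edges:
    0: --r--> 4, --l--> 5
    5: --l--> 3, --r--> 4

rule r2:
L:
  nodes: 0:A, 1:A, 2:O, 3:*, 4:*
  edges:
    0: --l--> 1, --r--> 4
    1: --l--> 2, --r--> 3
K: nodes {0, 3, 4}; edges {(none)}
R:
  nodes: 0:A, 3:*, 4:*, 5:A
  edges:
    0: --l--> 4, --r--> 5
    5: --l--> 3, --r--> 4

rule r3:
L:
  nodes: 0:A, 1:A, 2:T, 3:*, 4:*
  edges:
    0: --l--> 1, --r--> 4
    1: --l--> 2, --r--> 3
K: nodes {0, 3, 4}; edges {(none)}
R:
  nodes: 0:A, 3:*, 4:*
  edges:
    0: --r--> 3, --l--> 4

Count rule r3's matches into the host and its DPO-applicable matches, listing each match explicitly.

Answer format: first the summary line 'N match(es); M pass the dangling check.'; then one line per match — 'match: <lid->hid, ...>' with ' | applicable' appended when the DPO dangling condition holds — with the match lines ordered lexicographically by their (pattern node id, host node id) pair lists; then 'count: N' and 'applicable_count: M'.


3 match(es); 1 pass the dangling check.
match: 0->4, 1->2, 2->0, 3->1, 4->3
match: 0->5, 1->2, 2->0, 3->1, 4->4
match: 0->17, 1->15, 2->7, 3->11, 4->16 | applicable
count: 3
applicable_count: 1


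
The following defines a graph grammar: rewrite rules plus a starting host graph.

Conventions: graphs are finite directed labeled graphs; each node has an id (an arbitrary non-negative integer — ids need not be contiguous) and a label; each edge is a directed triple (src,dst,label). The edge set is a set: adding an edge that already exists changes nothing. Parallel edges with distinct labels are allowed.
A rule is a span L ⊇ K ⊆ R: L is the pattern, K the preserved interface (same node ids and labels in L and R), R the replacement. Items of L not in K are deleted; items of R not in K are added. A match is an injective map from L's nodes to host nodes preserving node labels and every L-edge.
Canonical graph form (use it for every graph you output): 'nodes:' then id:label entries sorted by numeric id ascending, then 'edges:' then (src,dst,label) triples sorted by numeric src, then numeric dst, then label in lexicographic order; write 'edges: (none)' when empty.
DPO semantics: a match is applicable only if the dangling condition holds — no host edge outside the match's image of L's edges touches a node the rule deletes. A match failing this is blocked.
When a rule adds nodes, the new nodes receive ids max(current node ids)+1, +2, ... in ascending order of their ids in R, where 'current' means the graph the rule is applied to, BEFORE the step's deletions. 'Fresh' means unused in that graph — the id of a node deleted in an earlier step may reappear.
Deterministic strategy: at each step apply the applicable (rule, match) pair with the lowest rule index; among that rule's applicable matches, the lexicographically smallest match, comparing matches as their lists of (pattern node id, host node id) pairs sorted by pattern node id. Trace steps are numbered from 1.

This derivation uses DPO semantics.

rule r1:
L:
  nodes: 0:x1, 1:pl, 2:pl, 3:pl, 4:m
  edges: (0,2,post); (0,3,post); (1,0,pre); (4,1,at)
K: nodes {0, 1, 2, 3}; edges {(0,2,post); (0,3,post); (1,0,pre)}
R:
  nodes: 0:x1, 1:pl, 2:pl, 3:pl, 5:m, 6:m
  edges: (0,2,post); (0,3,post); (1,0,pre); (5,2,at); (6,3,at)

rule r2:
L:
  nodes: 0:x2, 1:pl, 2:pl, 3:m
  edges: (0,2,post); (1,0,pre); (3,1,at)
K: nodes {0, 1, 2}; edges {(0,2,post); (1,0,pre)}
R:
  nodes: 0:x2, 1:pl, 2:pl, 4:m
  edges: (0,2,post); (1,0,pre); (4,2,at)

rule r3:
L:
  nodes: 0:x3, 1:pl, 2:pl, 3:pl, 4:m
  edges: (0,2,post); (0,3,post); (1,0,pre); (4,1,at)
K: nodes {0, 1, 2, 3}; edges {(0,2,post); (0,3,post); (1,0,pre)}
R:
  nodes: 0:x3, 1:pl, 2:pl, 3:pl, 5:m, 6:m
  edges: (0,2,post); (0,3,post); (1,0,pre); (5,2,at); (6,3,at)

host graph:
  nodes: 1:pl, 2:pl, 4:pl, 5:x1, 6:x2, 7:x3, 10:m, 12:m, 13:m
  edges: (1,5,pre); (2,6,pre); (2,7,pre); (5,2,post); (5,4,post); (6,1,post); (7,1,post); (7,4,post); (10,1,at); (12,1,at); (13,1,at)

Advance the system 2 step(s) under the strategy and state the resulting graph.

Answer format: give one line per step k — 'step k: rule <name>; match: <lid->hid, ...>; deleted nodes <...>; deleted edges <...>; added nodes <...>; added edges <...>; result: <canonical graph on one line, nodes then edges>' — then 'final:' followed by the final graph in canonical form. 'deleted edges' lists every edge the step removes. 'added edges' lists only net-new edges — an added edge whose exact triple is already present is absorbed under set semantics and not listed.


step 1: rule r1; match: 0->5, 1->1, 2->2, 3->4, 4->10; deleted nodes 10; deleted edges (10,1,at); added nodes 14, 15; added edges (14,2,at); (15,4,at); result: nodes: 1:pl, 2:pl, 4:pl, 5:x1, 6:x2, 7:x3, 12:m, 13:m, 14:m, 15:m edges: (1,5,pre); (2,6,pre); (2,7,pre); (5,2,post); (5,4,post); (6,1,post); (7,1,post); (7,4,post); (12,1,at); (13,1,at); (14,2,at); (15,4,at)
step 2: rule r1; match: 0->5, 1->1, 2->2, 3->4, 4->12; deleted nodes 12; deleted edges (12,1,at); added nodes 16, 17; added edges (16,2,at); (17,4,at); result: nodes: 1:pl, 2:pl, 4:pl, 5:x1, 6:x2, 7:x3, 13:m, 14:m, 15:m, 16:m, 17:m edges: (1,5,pre); (2,6,pre); (2,7,pre); (5,2,post); (5,4,post); (6,1,post); (7,1,post); (7,4,post); (13,1,at); (14,2,at); (15,4,at); (16,2,at); (17,4,at)
final:
nodes: 1:pl, 2:pl, 4:pl, 5:x1, 6:x2, 7:x3, 13:m, 14:m, 15:m, 16:m, 17:m
edges: (1,5,pre); (2,6,pre); (2,7,pre); (5,2,post); (5,4,post); (6,1,post); (7,1,post); (7,4,post); (13,1,at); (14,2,at); (15,4,at); (16,2,at); (17,4,at)


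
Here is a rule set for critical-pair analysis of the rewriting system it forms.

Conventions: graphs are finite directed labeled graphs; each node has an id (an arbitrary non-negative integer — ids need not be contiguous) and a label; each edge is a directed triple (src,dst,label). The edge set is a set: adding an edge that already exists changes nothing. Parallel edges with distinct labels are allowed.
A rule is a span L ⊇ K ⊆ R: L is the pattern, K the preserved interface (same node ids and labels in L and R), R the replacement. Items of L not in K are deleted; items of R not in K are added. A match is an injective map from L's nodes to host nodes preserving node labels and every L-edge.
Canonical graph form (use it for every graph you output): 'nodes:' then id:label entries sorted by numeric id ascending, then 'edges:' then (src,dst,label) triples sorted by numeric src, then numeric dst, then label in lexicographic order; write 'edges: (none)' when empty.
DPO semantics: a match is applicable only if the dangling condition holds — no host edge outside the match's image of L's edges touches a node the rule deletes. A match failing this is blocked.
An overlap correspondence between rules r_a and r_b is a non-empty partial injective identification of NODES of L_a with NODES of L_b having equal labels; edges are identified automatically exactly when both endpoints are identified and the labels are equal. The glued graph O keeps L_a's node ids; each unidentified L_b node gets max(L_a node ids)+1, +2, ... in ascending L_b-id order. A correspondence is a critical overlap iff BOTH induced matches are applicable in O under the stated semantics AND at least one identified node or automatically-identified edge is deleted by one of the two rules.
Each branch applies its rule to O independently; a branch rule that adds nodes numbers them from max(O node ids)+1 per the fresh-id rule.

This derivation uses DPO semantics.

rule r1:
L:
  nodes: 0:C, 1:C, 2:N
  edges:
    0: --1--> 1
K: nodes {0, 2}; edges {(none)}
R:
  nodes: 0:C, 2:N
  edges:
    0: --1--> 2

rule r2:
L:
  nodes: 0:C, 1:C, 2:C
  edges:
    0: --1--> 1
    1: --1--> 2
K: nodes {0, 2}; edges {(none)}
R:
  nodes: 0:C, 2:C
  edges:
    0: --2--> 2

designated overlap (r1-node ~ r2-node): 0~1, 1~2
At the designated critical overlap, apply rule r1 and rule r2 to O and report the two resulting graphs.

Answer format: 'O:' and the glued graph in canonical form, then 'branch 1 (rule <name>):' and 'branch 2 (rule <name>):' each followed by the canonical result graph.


O:
nodes: 0:C, 1:C, 2:N, 3:C
edges: (0,1,1); (3,0,1)
branch 1 (rule r1):
nodes: 0:C, 2:N, 3:C
edges: (0,2,1); (3,0,1)
branch 2 (rule r2):
nodes: 1:C, 2:N, 3:C
edges: (3,1,2)


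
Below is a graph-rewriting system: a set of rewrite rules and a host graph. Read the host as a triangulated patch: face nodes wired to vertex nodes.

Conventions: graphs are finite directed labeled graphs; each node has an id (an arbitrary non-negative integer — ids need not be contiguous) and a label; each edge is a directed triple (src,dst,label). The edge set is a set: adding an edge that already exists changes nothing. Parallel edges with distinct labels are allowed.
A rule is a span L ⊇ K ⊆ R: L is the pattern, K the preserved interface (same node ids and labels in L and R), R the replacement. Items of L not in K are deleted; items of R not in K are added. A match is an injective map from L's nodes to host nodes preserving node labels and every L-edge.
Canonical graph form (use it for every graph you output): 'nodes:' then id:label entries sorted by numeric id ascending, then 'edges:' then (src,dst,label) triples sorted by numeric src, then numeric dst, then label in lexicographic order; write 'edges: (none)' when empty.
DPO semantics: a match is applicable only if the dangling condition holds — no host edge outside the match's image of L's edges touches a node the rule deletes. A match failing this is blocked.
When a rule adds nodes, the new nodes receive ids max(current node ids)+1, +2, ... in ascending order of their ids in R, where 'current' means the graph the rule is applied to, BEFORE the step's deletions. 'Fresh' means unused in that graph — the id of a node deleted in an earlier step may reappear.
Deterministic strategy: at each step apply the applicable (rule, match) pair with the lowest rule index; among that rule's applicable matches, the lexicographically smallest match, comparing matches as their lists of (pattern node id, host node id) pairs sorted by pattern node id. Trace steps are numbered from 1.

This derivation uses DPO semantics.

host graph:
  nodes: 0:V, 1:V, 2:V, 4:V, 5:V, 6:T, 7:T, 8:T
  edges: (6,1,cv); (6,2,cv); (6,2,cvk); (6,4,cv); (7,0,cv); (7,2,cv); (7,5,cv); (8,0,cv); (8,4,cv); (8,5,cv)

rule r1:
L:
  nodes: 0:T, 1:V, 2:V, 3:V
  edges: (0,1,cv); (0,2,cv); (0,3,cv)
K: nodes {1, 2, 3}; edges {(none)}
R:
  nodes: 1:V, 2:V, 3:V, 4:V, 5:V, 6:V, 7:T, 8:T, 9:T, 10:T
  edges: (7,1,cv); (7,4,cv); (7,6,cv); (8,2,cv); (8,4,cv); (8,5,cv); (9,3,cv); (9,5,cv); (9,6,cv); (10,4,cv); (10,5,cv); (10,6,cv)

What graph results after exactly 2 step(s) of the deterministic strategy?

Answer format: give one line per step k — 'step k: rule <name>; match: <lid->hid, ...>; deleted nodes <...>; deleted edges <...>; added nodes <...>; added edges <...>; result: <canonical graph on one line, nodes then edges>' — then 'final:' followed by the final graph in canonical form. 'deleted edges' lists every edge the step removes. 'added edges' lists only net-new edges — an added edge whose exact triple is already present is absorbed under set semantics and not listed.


step 1: rule r1; match: 0->7, 1->0, 2->2, 3->5; deleted nodes 7; deleted edges (7,0,cv); (7,2,cv); (7,5,cv); added nodes 9, 10, 11, 12, 13, 14, 15; added edges (12,0,cv); (12,9,cv); (12,11,cv); (13,2,cv); (13,9,cv); (13,10,cv); (14,5,cv); (14,10,cv); (14,11,cv); (15,9,cv); (15,10,cv); (15,11,cv); result: nodes: 0:V, 1:V, 2:V, 4:V, 5:V, 6:T, 8:T, 9:V, 10:V, 11:V, 12:T, 13:T, 14:T, 15:T edges: (6,1,cv); (6,2,cv); (6,2,cvk); (6,4,cv); (8,0,cv); (8,4,cv); (8,5,cv); (12,0,cv); (12,9,cv); (12,11,cv); (13,2,cv); (13,9,cv); (13,10,cv); (14,5,cv); (14,10,cv); (14,11,cv); (15,9,cv); (15,10,cv); (15,11,cv)
step 2: rule r1; match: 0->8, 1->0, 2->4, 3->5; deleted nodes 8; deleted edges (8,0,cv); (8,4,cv); (8,5,cv); added nodes 16, 17, 18, 19, 20, 21, 22; added edges (19,0,cv); (19,16,cv); (19,18,cv); (20,4,cv); (20,16,cv); (20,17,cv); (21,5,cv); (21,17,cv); (21,18,cv); (22,16,cv); (22,17,cv); (22,18,cv); result: nodes: 0:V, 1:V, 2:V, 4:V, 5:V, 6:T, 9:V, 10:V, 11:V, 12:T, 13:T, 14:T, 15:T, 16:V, 17:V, 18:V, 19:T, 20:T, 21:T, 22:T edges: (6,1,cv); (6,2,cv); (6,2,cvk); (6,4,cv); (12,0,cv); (12,9,cv); (12,11,cv); (13,2,cv); (13,9,cv); (13,10,cv); (14,5,cv); (14,10,cv); (14,11,cv); (15,9,cv); (15,10,cv); (15,11,cv); (19,0,cv); (19,16,cv); (19,18,cv); (20,4,cv); (20,16,cv); (20,17,cv); (21,5,cv); (21,17,cv); (21,18,cv); (22,16,cv); (22,17,cv); (22,18,cv)
final:
nodes: 0:V, 1:V, 2:V, 4:V, 5:V, 6:T, 9:V, 10:V, 11:V, 12:T, 13:T, 14:T, 15:T, 16:V, 17:V, 18:V, 19:T, 20:T, 21:T, 22:T
edges: (6,1,cv); (6,2,cv); (6,2,cvk); (6,4,cv); (12,0,cv); (12,9,cv); (12,11,cv); (13,2,cv); (13,9,cv); (13,10,cv); (14,5,cv); (14,10,cv); (14,11,cv); (15,9,cv); (15,10,cv); (15,11,cv); (19,0,cv); (19,16,cv); (19,18,cv); (20,4,cv); (20,16,cv); (20,17,cv); (21,5,cv); (21,17,cv); (21,18,cv); (22,16,cv); (22,17,cv); (22,18,cv)


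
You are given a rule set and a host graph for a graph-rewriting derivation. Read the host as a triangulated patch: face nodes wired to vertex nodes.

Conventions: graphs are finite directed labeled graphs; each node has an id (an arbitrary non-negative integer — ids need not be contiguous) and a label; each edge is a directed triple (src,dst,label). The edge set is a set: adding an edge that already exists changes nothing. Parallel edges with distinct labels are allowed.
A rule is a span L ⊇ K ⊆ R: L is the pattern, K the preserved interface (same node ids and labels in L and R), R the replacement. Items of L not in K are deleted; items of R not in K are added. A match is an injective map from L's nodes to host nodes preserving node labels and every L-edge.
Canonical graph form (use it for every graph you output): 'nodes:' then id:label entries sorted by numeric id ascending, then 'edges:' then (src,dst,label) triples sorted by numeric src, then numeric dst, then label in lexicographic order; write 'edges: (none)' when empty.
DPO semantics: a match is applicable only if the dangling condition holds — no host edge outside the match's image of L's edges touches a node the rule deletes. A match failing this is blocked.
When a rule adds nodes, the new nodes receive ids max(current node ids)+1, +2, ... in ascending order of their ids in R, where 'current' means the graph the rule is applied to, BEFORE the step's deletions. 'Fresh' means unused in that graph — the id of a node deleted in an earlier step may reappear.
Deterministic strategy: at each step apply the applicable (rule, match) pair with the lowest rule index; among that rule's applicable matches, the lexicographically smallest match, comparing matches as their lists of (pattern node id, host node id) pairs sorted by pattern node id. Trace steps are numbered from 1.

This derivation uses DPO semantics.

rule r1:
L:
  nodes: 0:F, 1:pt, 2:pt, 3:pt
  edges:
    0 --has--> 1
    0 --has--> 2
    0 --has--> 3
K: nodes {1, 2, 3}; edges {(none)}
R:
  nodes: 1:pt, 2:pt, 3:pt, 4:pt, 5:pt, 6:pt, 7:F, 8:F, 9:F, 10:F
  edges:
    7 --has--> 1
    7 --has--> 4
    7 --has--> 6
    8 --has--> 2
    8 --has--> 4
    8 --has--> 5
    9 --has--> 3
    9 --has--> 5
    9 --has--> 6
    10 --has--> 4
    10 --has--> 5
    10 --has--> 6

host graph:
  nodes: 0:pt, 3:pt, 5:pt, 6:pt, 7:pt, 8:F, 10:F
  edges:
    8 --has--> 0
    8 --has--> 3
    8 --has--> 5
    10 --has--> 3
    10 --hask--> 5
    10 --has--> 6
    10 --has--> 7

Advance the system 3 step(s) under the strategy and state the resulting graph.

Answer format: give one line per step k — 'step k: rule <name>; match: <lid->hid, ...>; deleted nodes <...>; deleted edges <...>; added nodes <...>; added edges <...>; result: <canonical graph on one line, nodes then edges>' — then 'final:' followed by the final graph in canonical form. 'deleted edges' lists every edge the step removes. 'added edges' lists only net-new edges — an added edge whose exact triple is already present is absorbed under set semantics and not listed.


step 1: rule r1; match: 0->8, 1->0, 2->3, 3->5; deleted nodes 8; deleted edges (8,0,has); (8,3,has); (8,5,has); added nodes 11, 12, 13, 14, 15, 16, 17; added edges (14,0,has); (14,11,has); (14,13,has); (15,3,has); (15,11,has); (15,12,has); (16,5,has); (16,12,has); (16,13,has); (17,11,has); (17,12,has); (17,13,has); result: nodes: 0:pt, 3:pt, 5:pt, 6:pt, 7:pt, 10:F, 11:pt, 12:pt, 13:pt, 14:F, 15:F, 16:F, 17:F edges: (10,3,has); (10,5,hask); (10,6,has); (10,7,has); (14,0,has); (14,11,has); (14,13,has); (15,3,has); (15,11,has); (15,12,has); (16,5,has); (16,12,has); (16,13,has); (17,11,has); (17,12,has); (17,13,has)
step 2: rule r1; match: 0->14, 1->0, 2->11, 3->13; deleted nodes 14; deleted edges (14,0,has); (14,11,has); (14,13,has); added nodes 18, 19, 20, 21, 22, 23, 24; added edges (21,0,has); (21,18,has); (21,20,has); (22,11,has); (22,18,has); (22,19,has); (23,13,has); (23,19,has); (23,20,has); (24,18,has); (24,19,has); (24,20,has); result: nodes: 0:pt, 3:pt, 5:pt, 6:pt, 7:pt, 10:F, 11:pt, 12:pt, 13:pt, 15:F, 16:F, 17:F, 18:pt, 19:pt, 20:pt, 21:F, 22:F, 23:F, 24:F edges: (10,3,has); (10,5,hask); (10,6,has); (10,7,has); (15,3,has); (15,11,has); (15,12,has); (16,5,has); (16,12,has); (16,13,has); (17,11,has); (17,12,has); (17,13,has); (21,0,has); (21,18,has); (21,20,has); (22,11,has); (22,18,has); (22,19,has); (23,13,has); (23,19,has); (23,20,has); (24,18,has); (24,19,has); (24,20,has)
step 3: rule r1; match: 0->15, 1->3, 2->11, 3->12; deleted nodes 15; deleted edges (15,3,has); (15,11,has); (15,12,has); added nodes 25, 26, 27, 28, 29, 30, 31; added edges (28,3,has); (28,25,has); (28,27,has); (29,11,has); (29,25,has); (29,26,has); (30,12,has); (30,26,has); (30,27,has); (31,25,has); (31,26,has); (31,27,has); result: nodes: 0:pt, 3:pt, 5:pt, 6:pt, 7:pt, 10:F, 11:pt, 12:pt, 13:pt, 16:F, 17:F, 18:pt, 19:pt, 20:pt, 21:F, 22:F, 23:F, 24:F, 25:pt, 26:pt, 27:pt, 28:F, 29:F, 30:F, 31:F edges: (10,3,has); (10,5,hask); (10,6,has); (10,7,has); (16,5,has); (16,12,has); (16,13,has); (17,11,has); (17,12,has); (17,13,has); (21,0,has); (21,18,has); (21,20,has); (22,11,has); (22,18,has); (22,19,has); (23,13,has); (23,19,has); (23,20,has); (24,18,has); (24,19,has); (24,20,has); (28,3,has); (28,25,has); (28,27,has); (29,11,has); (29,25,has); (29,26,has); (30,12,has); (30,26,has); (30,27,has); (31,25,has); (31,26,has); (31,27,has)
final:
nodes: 0:pt, 3:pt, 5:pt, 6:pt, 7:pt, 10:F, 11:pt, 12:pt, 13:pt, 16:F, 17:F, 18:pt, 19:pt, 20:pt, 21:F, 22:F, 23:F, 24:F, 25:pt, 26:pt, 27:pt, 28:F, 29:F, 30:F, 31:F
edges: (10,3,has); (10,5,hask); (10,6,has); (10,7,has); (16,5,has); (16,12,has); (16,13,has); (17,11,has); (17,12,has); (17,13,has); (21,0,has); (21,18,has); (21,20,has); (22,11,has); (22,18,has); (22,19,has); (23,13,has); (23,19,has); (23,20,has); (24,18,has); (24,19,has); (24,20,has); (28,3,has); (28,25,has); (28,27,has); (29,11,has); (29,25,has); (29,26,has); (30,12,has); (30,26,has); (30,27,has); (31,25,has); (31,26,has); (31,27,has)
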